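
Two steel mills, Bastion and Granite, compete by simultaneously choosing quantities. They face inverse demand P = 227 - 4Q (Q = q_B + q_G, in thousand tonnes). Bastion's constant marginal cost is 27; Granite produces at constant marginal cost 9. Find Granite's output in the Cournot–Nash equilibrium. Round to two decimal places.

Bastion's profit: π_B = (227 - 4Q)q_B - (27q_B). Setting ∂π_B/∂q_B = 0: 200 - 8q_B - 4(q_G) = 0.
Granite's profit: π_G = (227 - 4Q)q_G - (9q_G). Setting ∂π_G/∂q_G = 0: 218 - 8q_G - 4(q_B) = 0.
So q_B = (200 - 4q_G)/8 and q_G = (218 - 4q_B)/8.
Substituting one into the other gives q_B = 91/6 and q_G = 59/3.

19.67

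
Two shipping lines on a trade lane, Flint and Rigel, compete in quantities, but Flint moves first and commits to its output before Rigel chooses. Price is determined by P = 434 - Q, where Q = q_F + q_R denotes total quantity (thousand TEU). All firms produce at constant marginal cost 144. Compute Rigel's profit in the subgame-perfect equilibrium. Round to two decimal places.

5256.25

Solve by backward induction. Given q_F, the follower Rigel maximises π_R = (434 - q_F - q_R)q_R - 144q_R.
Follower FOC: 290 - q_F - 2q_R = 0, so q_R(q_F) = (290 - q_F)/2.
Flint substitutes q_R(q_F) into its own profit: π_F = q_F(434 - q_F - (290 - q_F)/2) - 144q_F = (289 - (1/2)q_F)q_F - 144q_F.
Leader FOC: 145 - q_F = 0, so q_F = 145.
Then q_R = (290 - 145)/2 = 145/2.
Price P = 434 - 435/2 = 433/2.
Rigel's profit: (433/2 - 144)·(145/2) = 5256.2500.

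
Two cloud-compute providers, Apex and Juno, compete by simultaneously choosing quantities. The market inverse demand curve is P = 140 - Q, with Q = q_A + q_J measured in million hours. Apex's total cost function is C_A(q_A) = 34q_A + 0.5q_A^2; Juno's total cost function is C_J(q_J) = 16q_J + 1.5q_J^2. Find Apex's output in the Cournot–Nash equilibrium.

Apex's profit: π_A = (140 - Q)q_A - (34q_A + (1/2)q_A²). Setting ∂π_A/∂q_A = 0: 106 - 3q_A - (q_J) = 0.
Juno's profit: π_J = (140 - Q)q_J - (16q_J + (3/2)q_J²). Setting ∂π_J/∂q_J = 0: 124 - 5q_J - (q_A) = 0.
Rearranging gives the reaction functions q_A = (106 - q_J)/3 and q_J = (124 - q_A)/5.
Substituting one into the other gives q_A = 29 and q_J = 19.

29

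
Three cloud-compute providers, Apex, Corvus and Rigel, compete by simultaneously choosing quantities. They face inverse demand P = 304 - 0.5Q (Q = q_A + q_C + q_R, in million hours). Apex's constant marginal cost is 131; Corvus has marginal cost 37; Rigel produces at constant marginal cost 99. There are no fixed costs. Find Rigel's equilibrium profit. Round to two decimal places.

Apex's profit: π_A = (304 - 0.5Q)q_A - (131q_A). Setting ∂π_A/∂q_A = 0: 173 - q_A - (1/2)(q_C + q_R) = 0.
Corvus's profit: π_C = (304 - 0.5Q)q_C - (37q_C). Setting ∂π_C/∂q_C = 0: 267 - q_C - (1/2)(q_A + q_R) = 0.
Rigel's profit: π_R = (304 - 0.5Q)q_R - (99q_R). Setting ∂π_R/∂q_R = 0: 205 - q_R - (1/2)(q_A + q_C) = 0.
Adding the 3 conditions: 645 − Q − Q = 0, i.e. Q = 645/2.
Back-substituting: q_A = (173 − 645/4)/(1/2) = 47/2, q_C = (267 − 645/4)/(1/2) = 423/2, q_R = (205 − 645/4)/(1/2) = 175/2.
Price P = 304 - (1/2)·(645/2) = 571/4.
Rigel's profit: (571/4 - 99)·(175/2) = 3828.1250.

3828.13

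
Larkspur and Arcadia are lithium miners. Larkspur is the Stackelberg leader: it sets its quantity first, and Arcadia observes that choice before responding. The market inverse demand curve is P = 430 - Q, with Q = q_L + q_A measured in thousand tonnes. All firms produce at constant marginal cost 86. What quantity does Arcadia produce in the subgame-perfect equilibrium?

The follower Arcadia best-responds to any q_L: π_A = (430 - Q)q_A - 86q_A.
Setting the follower's marginal profit to zero, 344 - q_L - 2q_A = 0, i.e. q_A = (344 - q_L)/2.
The leader anticipates this reaction. Substituting into P = 430 - Q gives P = 258 - (1/2)q_L, so π_L = (258 - (1/2)q_L)q_L - 86q_L.
Leader FOC: 172 - q_L = 0, so q_L = 172.
Then q_A = (344 - 172)/2 = 86.

86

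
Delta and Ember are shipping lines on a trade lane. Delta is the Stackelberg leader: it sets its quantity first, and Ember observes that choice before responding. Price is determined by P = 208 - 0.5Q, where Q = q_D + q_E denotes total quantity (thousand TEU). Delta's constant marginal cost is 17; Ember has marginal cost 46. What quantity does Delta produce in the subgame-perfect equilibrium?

The follower Ember best-responds to any q_D: π_E = (208 - 0.5Q)q_E - 46q_E.
Setting the follower's marginal profit to zero, 162 - (1/2)q_D - q_E = 0, i.e. q_E = (162 - (1/2)q_D).
Delta substitutes q_E(q_D) into its own profit: π_D = q_D(208 - (1/2)q_D - (162 - (1/2)q_D)/2) - 17q_D = (127 - (1/4)q_D)q_D - 17q_D.
The leader's first-order condition 110 - (1/2)q_D = 0 yields q_D = 220.
Then q_E = (162 - (1/2)·220) = 52.

220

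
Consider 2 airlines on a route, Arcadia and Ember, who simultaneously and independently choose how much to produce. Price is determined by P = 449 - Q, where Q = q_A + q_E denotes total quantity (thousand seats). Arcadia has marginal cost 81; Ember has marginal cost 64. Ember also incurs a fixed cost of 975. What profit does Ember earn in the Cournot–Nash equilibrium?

16981

Arcadia's profit: π_A = (449 - Q)q_A - (81q_A). Setting ∂π_A/∂q_A = 0: 368 - 2q_A - (q_E) = 0.
Ember's profit: π_E = (449 - Q)q_E - (64q_E). Setting ∂π_E/∂q_E = 0: 385 - 2q_E - (q_A) = 0.
Rearranging gives the reaction functions q_A = (368 - q_E)/2 and q_E = (385 - q_A)/2.
Solving the pair: q_A = 117, q_E = 134.
Price P = 449 - 251 = 198.
Ember's profit: (198 - 64)·134 - 975 = 16981.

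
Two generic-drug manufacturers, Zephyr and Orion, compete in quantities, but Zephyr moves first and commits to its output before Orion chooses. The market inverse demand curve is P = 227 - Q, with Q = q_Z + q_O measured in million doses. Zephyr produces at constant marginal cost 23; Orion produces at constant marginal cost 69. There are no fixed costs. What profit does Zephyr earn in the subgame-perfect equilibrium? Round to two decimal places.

7812.50

Solve by backward induction. Given q_Z, the follower Orion maximises π_O = (227 - q_Z - q_O)q_O - 69q_O.
∂π_O/∂q_O = 158 - q_Z - 2q_O = 0 gives the reaction function q_O = (158 - q_Z)/2.
The leader anticipates this reaction. Substituting into P = 227 - Q gives P = 148 - (1/2)q_Z, so π_Z = (148 - (1/2)q_Z)q_Z - 23q_Z.
Leader FOC: 125 - q_Z = 0, so q_Z = 125.
Then q_O = (158 - 125)/2 = 33/2.
Price P = 227 - 283/2 = 171/2.
Zephyr's profit: (171/2 - 23)·125 = 7812.5000.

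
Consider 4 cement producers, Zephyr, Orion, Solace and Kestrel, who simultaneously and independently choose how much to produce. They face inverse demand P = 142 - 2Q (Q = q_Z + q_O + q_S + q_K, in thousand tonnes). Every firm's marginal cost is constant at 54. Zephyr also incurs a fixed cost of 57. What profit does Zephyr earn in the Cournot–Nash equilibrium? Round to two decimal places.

97.88

A representative firm's profit is π_i = q_i(142 - 2Q) - 54q_i.
First-order condition (treating rivals' output as given): 88 - 4q_i - 2·Σ_{j≠i} q_j = 0.
By symmetry each firm produces the same amount; substituting Σ_{j≠i} q_j = 3q_i yields q_i = 88/10 = 44/5.
Price P = 142 - 2·(176/5) = 358/5.
Zephyr's profit: (358/5 - 54)·(44/5) - 57 = 97.8800.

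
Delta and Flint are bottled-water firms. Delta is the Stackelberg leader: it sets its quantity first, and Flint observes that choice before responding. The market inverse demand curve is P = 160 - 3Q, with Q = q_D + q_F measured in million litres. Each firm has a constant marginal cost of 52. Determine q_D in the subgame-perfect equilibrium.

The follower Flint best-responds to any q_D: π_F = (160 - 3Q)q_F - 52q_F.
Setting the follower's marginal profit to zero, 108 - 3q_D - 6q_F = 0, i.e. q_F = (108 - 3q_D)/6.
The leader anticipates this reaction. Substituting into P = 160 - 3Q gives P = 106 - (3/2)q_D, so π_D = (106 - (3/2)q_D)q_D - 52q_D.
Maximising: ∂π_D/∂q_D = 54 - 3q_D = 0, giving q_D = 18.
Then q_F = (108 - 3·18)/6 = 9.

18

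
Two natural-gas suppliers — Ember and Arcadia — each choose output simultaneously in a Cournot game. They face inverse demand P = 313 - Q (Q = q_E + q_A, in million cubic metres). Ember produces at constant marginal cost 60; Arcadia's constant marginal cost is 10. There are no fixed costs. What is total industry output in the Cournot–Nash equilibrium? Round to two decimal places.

185.33

Ember's profit: π_E = (313 - Q)q_E - (60q_E). Setting ∂π_E/∂q_E = 0: 253 - 2q_E - (q_A) = 0.
Arcadia's first-order condition: 303 - 2q_A - (q_E) = 0.
So q_E = (253 - q_A)/2 and q_A = (303 - q_E)/2.
Substituting one into the other gives q_E = 203/3 and q_A = 353/3.
Total output Q = 203/3 + 353/3 = 556/3.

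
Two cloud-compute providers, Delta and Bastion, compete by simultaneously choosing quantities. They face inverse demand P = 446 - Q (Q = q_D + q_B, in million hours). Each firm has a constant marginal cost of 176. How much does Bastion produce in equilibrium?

Each firm earns π_i = (446 - Q)q_i - 176q_i.
First-order condition (treating rivals' output as given): 270 - 2q_i - q_j = 0.
With identical firms every q_j equals q_i, so q_j = q_i and 270 = 3q_i, giving q_i = 90.

90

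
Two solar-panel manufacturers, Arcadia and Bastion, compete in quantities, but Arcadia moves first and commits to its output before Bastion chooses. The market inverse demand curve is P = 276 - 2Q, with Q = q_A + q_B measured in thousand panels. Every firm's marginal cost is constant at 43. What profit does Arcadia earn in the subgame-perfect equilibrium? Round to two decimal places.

3393.06

Solve by backward induction. Given q_A, the follower Bastion maximises π_B = (276 - 2q_A - 2q_B)q_B - 43q_B.
∂π_B/∂q_B = 233 - 2q_A - 4q_B = 0 gives the reaction function q_B = (233 - 2q_A)/4.
Arcadia substitutes q_B(q_A) into its own profit: π_A = q_A(276 - 2q_A - (233 - 2q_A)/2) - 43q_A = (319/2 - q_A)q_A - 43q_A.
The leader's first-order condition 233/2 - 2q_A = 0 yields q_A = 233/4.
Then q_B = (233 - 2·(233/4))/4 = 233/8.
Price P = 276 - 2·(699/8) = 405/4.
Arcadia's profit: (405/4 - 43)·(233/4) = 3393.0625.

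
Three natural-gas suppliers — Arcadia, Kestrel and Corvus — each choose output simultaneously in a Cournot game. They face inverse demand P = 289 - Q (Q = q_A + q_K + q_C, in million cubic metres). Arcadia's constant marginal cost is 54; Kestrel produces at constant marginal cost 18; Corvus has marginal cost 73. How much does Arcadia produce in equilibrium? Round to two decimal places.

54.50

Arcadia's profit: π_A = (289 - Q)q_A - (54q_A). Setting ∂π_A/∂q_A = 0: 235 - 2q_A - (q_K + q_C) = 0.
Kestrel's first-order condition: 271 - 2q_K - (q_A + q_C) = 0.
Corvus's profit: π_C = (289 - Q)q_C - (73q_C). Setting ∂π_C/∂q_C = 0: 216 - 2q_C - (q_A + q_K) = 0.
Adding the 3 conditions: 722 − 2Q − 2Q = 0, i.e. Q = 361/2.
Back-substituting: q_A = (235 − 361/2) = 109/2, q_K = (271 − 361/2) = 181/2, q_C = (216 − 361/2) = 71/2.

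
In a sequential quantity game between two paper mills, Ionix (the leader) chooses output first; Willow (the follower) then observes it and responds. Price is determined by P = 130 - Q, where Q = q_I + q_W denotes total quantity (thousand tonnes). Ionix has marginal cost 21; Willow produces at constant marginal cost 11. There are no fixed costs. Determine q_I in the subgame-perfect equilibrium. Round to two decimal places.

49.50

The follower Willow best-responds to any q_I: π_W = (130 - Q)q_W - 11q_W.
∂π_W/∂q_W = 119 - q_I - 2q_W = 0 gives the reaction function q_W = (119 - q_I)/2.
The leader anticipates this reaction. Substituting into P = 130 - Q gives P = 141/2 - (1/2)q_I, so π_I = (141/2 - (1/2)q_I)q_I - 21q_I.
Maximising: ∂π_I/∂q_I = 99/2 - q_I = 0, giving q_I = 99/2.
Then q_W = (119 - 99/2)/2 = 139/4.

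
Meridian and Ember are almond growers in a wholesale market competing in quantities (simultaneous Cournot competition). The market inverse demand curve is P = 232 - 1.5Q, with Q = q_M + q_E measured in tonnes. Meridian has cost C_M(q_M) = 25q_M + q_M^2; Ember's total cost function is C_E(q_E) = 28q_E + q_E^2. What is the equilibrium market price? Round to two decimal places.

137.15

Meridian's profit: π_M = (232 - 1.5Q)q_M - (25q_M + q_M²). Setting ∂π_M/∂q_M = 0: 207 - 5q_M - (3/2)(q_E) = 0.
Ember's first-order condition: 204 - 5q_E - (3/2)(q_M) = 0.
Best responses: q_M = (207 - (3/2)q_E)/5, q_E = (204 - (3/2)q_M)/5.
Substituting one into the other gives q_M = 32.0440 and q_E = 31.1868.
Total output Q = 822/13, so price P = 232 - (3/2)·(822/13) = 1783/13.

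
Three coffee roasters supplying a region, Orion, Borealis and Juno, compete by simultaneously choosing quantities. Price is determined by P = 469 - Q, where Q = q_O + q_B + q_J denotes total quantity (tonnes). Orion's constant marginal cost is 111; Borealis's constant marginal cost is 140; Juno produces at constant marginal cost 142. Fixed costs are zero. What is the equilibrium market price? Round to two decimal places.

215.50

Orion's profit: π_O = (469 - Q)q_O - (111q_O). Setting ∂π_O/∂q_O = 0: 358 - 2q_O - (q_B + q_J) = 0.
Borealis's profit: π_B = (469 - Q)q_B - (140q_B). Setting ∂π_B/∂q_B = 0: 329 - 2q_B - (q_O + q_J) = 0.
Juno's first-order condition: 327 - 2q_J - (q_O + q_B) = 0.
Adding the 3 conditions: 1014 − 2Q − 2Q = 0, i.e. Q = 507/2.
Back-substituting: q_O = (358 − 507/2) = 209/2, q_B = (329 − 507/2) = 151/2, q_J = (327 − 507/2) = 147/2.
Total output Q = 507/2, so price P = 469 - 507/2 = 431/2.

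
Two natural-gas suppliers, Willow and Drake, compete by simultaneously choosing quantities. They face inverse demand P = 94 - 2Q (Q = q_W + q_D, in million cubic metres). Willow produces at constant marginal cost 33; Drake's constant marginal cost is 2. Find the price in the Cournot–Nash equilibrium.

43

Willow's profit: π_W = (94 - 2Q)q_W - (33q_W). Setting ∂π_W/∂q_W = 0: 61 - 4q_W - 2(q_D) = 0.
Drake's profit: π_D = (94 - 2Q)q_D - (2q_D). Setting ∂π_D/∂q_D = 0: 92 - 4q_D - 2(q_W) = 0.
Best responses: q_W = (61 - 2q_D)/4, q_D = (92 - 2q_W)/4.
Solving the pair: q_W = 5, q_D = 41/2.
Total output Q = 51/2, so price P = 94 - 2·(51/2) = 43.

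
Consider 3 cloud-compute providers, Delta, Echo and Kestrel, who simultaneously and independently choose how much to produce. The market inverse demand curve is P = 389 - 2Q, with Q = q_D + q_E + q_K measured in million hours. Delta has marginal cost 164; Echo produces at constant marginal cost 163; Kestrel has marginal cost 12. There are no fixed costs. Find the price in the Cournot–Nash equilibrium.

Delta's profit: π_D = (389 - 2Q)q_D - (164q_D). Setting ∂π_D/∂q_D = 0: 225 - 4q_D - 2(q_E + q_K) = 0.
Echo's profit: π_E = (389 - 2Q)q_E - (163q_E). Setting ∂π_E/∂q_E = 0: 226 - 4q_E - 2(q_D + q_K) = 0.
Kestrel's first-order condition: 377 - 4q_K - 2(q_D + q_E) = 0.
Summing all 3 equations gives 828 − 8Q = 0, hence Q = 207/2.
Back-substituting: q_D = (225 − 207)/2 = 9, q_E = (226 − 207)/2 = 19/2, q_K = (377 − 207)/2 = 85.
Total output Q = 207/2, so price P = 389 - 2·(207/2) = 182.

182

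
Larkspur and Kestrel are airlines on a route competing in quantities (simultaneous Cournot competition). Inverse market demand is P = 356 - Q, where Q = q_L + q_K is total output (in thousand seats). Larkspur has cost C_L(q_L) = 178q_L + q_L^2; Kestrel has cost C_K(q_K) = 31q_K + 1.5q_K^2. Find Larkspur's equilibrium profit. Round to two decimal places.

1768.56

Larkspur's profit: π_L = (356 - Q)q_L - (178q_L + q_L²). Setting ∂π_L/∂q_L = 0: 178 - 4q_L - (q_K) = 0.
Kestrel's profit: π_K = (356 - Q)q_K - (31q_K + (3/2)q_K²). Setting ∂π_K/∂q_K = 0: 325 - 5q_K - (q_L) = 0.
Best responses: q_L = (178 - q_K)/4, q_K = (325 - q_L)/5.
Substituting one into the other gives q_L = 565/19 and q_K = 1122/19.
Price P = 356 - 1687/19 = 267.2105.
Larkspur's profit: 267.2105·(565/19) - 178·(565/19) - (565/19)² = 1768.5596.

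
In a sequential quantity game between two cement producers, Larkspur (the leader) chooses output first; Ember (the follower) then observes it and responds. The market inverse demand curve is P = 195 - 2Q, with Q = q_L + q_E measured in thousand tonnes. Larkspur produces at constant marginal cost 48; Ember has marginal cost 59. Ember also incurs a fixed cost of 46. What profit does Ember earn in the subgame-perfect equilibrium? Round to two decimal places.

360.13

Solve by backward induction. Given q_L, the follower Ember maximises π_E = (195 - 2q_L - 2q_E)q_E - 59q_E.
Setting the follower's marginal profit to zero, 136 - 2q_L - 4q_E = 0, i.e. q_E = (136 - 2q_L)/4.
The leader anticipates this reaction. Substituting into P = 195 - 2Q gives P = 127 - q_L, so π_L = (127 - q_L)q_L - 48q_L.
The leader's first-order condition 79 - 2q_L = 0 yields q_L = 79/2.
Then q_E = (136 - 2·(79/2))/4 = 57/4.
Price P = 195 - 2·(215/4) = 175/2.
Ember's profit: (175/2 - 59)·(57/4) - 46 = 360.1250.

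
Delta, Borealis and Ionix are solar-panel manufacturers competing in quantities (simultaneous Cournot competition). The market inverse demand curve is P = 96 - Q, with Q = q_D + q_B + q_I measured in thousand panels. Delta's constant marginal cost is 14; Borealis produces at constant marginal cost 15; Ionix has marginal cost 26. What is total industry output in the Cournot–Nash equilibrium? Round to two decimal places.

58.25

Delta's profit: π_D = (96 - Q)q_D - (14q_D). Setting ∂π_D/∂q_D = 0: 82 - 2q_D - (q_B + q_I) = 0.
Borealis's first-order condition: 81 - 2q_B - (q_D + q_I) = 0.
Ionix's first-order condition: 70 - 2q_I - (q_D + q_B) = 0.
Adding the 3 conditions: 233 − 2Q − 2Q = 0, i.e. Q = 233/4.
Back-substituting: q_D = (82 − 233/4) = 95/4, q_B = (81 − 233/4) = 91/4, q_I = (70 − 233/4) = 47/4.
Total output Q = 95/4 + 91/4 + 47/4 = 233/4.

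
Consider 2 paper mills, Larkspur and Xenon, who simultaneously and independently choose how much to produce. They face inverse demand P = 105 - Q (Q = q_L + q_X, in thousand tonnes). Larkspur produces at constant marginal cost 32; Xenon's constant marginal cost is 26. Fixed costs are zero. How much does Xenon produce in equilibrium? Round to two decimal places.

28.33

Larkspur's profit: π_L = (105 - Q)q_L - (32q_L). Setting ∂π_L/∂q_L = 0: 73 - 2q_L - (q_X) = 0.
Xenon's first-order condition: 79 - 2q_X - (q_L) = 0.
Best responses: q_L = (73 - q_X)/2, q_X = (79 - q_L)/2.
Substituting one into the other gives q_L = 67/3 and q_X = 85/3.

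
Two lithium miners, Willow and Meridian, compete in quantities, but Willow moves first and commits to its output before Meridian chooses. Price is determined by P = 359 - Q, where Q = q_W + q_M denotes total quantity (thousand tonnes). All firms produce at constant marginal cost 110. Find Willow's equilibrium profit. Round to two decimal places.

7750.13

The follower Meridian best-responds to any q_W: π_M = (359 - Q)q_M - 110q_M.
Follower FOC: 249 - q_W - 2q_M = 0, so q_M(q_W) = (249 - q_W)/2.
Willow substitutes q_M(q_W) into its own profit: π_W = q_W(359 - q_W - (249 - q_W)/2) - 110q_W = (469/2 - (1/2)q_W)q_W - 110q_W.
Maximising: ∂π_W/∂q_W = 249/2 - q_W = 0, giving q_W = 249/2.
Then q_M = (249 - 249/2)/2 = 249/4.
Price P = 359 - 747/4 = 689/4.
Willow's profit: (689/4 - 110)·(249/2) = 7750.1250.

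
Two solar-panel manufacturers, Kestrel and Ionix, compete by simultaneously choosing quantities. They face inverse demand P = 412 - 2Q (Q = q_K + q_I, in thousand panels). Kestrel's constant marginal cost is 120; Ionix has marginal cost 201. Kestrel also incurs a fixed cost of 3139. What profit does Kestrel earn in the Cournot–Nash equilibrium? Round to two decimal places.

4590.39

Kestrel's profit: π_K = (412 - 2Q)q_K - (120q_K). Setting ∂π_K/∂q_K = 0: 292 - 4q_K - 2(q_I) = 0.
Ionix's first-order condition: 211 - 4q_I - 2(q_K) = 0.
So q_K = (292 - 2q_I)/4 and q_I = (211 - 2q_K)/4.
Substituting one into the other gives q_K = 373/6 and q_I = 65/3.
Price P = 412 - 2·(503/6) = 733/3.
Kestrel's profit: (733/3 - 120)·(373/6) - 3139 = 4590.3889.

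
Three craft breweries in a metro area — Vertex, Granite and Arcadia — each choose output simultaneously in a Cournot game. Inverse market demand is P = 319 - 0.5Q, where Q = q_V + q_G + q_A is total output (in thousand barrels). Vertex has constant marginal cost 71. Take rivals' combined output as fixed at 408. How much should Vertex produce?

With rivals' combined output fixed at 408, Vertex's profit is π_V = (319 - (1/2)·408 - (1/2)q_V)q_V - (71q_V) = (115 - (1/2)q_V)q_V - (71q_V).
∂π_V/∂q_V = 44 - q_V = 0, so q_V = 44.

44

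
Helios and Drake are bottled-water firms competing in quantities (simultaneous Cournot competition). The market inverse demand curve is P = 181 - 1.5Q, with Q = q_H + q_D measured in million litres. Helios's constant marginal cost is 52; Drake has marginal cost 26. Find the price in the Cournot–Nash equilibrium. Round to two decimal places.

86.33

Helios's profit: π_H = (181 - 1.5Q)q_H - (52q_H). Setting ∂π_H/∂q_H = 0: 129 - 3q_H - (3/2)(q_D) = 0.
Drake's profit: π_D = (181 - 1.5Q)q_D - (26q_D). Setting ∂π_D/∂q_D = 0: 155 - 3q_D - (3/2)(q_H) = 0.
Rearranging gives the reaction functions q_H = (129 - (3/2)q_D)/3 and q_D = (155 - (3/2)q_H)/3.
Solving the pair: q_H = 206/9, q_D = 362/9.
Total output Q = 568/9, so price P = 181 - (3/2)·(568/9) = 259/3.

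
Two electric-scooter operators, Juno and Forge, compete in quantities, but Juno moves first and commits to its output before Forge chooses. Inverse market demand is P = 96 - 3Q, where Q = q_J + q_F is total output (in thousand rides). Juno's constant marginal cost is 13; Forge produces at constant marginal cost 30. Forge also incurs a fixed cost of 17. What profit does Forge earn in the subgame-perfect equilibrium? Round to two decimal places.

4.33

Solve by backward induction. Given q_J, the follower Forge maximises π_F = (96 - 3q_J - 3q_F)q_F - 30q_F.
∂π_F/∂q_F = 66 - 3q_J - 6q_F = 0 gives the reaction function q_F = (66 - 3q_J)/6.
The leader anticipates this reaction. Substituting into P = 96 - 3Q gives P = 63 - (3/2)q_J, so π_J = (63 - (3/2)q_J)q_J - 13q_J.
Maximising: ∂π_J/∂q_J = 50 - 3q_J = 0, giving q_J = 50/3.
Then q_F = (66 - 3·(50/3))/6 = 8/3.
Price P = 96 - 3·(58/3) = 38.
Forge's profit: (38 - 30)·(8/3) - 17 = 13/3.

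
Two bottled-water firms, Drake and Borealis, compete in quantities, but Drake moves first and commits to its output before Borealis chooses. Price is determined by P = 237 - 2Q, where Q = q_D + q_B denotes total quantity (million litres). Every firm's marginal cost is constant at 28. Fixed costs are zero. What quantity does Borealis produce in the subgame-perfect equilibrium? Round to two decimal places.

Solve by backward induction. Given q_D, the follower Borealis maximises π_B = (237 - 2q_D - 2q_B)q_B - 28q_B.
Follower FOC: 209 - 2q_D - 4q_B = 0, so q_B(q_D) = (209 - 2q_D)/4.
The leader anticipates this reaction. Substituting into P = 237 - 2Q gives P = 265/2 - q_D, so π_D = (265/2 - q_D)q_D - 28q_D.
Leader FOC: 209/2 - 2q_D = 0, so q_D = 209/4.
Then q_B = (209 - 2·(209/4))/4 = 209/8.

26.13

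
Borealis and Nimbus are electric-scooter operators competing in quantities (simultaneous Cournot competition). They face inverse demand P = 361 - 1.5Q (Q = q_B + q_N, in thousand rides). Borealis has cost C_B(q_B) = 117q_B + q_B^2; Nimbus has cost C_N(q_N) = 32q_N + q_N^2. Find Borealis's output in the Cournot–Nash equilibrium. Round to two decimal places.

31.93

Borealis's profit: π_B = (361 - 1.5Q)q_B - (117q_B + q_B²). Setting ∂π_B/∂q_B = 0: 244 - 5q_B - (3/2)(q_N) = 0.
Nimbus's profit: π_N = (361 - 1.5Q)q_N - (32q_N + q_N²). Setting ∂π_N/∂q_N = 0: 329 - 5q_N - (3/2)(q_B) = 0.
So q_B = (244 - (3/2)q_N)/5 and q_N = (329 - (3/2)q_B)/5.
Substituting one into the other gives q_B = 31.9341 and q_N = 56.2198.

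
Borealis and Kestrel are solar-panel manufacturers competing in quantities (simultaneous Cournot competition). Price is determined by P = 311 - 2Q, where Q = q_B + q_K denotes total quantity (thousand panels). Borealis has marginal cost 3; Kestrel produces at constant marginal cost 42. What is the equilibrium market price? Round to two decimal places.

Borealis's profit: π_B = (311 - 2Q)q_B - (3q_B). Setting ∂π_B/∂q_B = 0: 308 - 4q_B - 2(q_K) = 0.
Kestrel's profit: π_K = (311 - 2Q)q_K - (42q_K). Setting ∂π_K/∂q_K = 0: 269 - 4q_K - 2(q_B) = 0.
So q_B = (308 - 2q_K)/4 and q_K = (269 - 2q_B)/4.
Solving the pair: q_B = 347/6, q_K = 115/3.
Total output Q = 577/6, so price P = 311 - 2·(577/6) = 356/3.

118.67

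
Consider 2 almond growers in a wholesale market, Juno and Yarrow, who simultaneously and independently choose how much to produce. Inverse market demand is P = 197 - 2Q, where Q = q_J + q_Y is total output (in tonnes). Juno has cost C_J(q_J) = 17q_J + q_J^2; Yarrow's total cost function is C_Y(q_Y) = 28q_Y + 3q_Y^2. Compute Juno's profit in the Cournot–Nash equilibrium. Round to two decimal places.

Juno's profit: π_J = (197 - 2Q)q_J - (17q_J + q_J²). Setting ∂π_J/∂q_J = 0: 180 - 6q_J - 2(q_Y) = 0.
Yarrow's first-order condition: 169 - 10q_Y - 2(q_J) = 0.
Best responses: q_J = (180 - 2q_Y)/6, q_Y = (169 - 2q_J)/10.
Substituting one into the other gives q_J = 731/28 and q_Y = 327/28.
Price P = 197 - 2·(529/14) = 850/7.
Juno's profit: (850/7)·(731/28) - 17·(731/28) - (731/28)² = 2044.7487.

2044.75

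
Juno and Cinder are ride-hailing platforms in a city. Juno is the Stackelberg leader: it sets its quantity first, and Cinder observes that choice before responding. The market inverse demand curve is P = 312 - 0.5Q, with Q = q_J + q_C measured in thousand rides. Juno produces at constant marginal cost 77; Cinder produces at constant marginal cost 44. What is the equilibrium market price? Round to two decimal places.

The follower Cinder best-responds to any q_J: π_C = (312 - 0.5Q)q_C - 44q_C.
Follower FOC: 268 - (1/2)q_J - q_C = 0, so q_C(q_J) = (268 - (1/2)q_J).
Juno substitutes q_C(q_J) into its own profit: π_J = q_J(312 - (1/2)q_J - (268 - (1/2)q_J)/2) - 77q_J = (178 - (1/4)q_J)q_J - 77q_J.
Maximising: ∂π_J/∂q_J = 101 - (1/2)q_J = 0, giving q_J = 202.
Then q_C = (268 - (1/2)·202) = 167.
Total output Q = 369, so price P = 312 - (1/2)·369 = 255/2.

127.50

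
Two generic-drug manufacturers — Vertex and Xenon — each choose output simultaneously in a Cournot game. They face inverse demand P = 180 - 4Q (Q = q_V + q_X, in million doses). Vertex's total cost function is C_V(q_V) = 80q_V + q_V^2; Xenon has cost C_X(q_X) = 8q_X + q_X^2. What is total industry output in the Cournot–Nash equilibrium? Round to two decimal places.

Vertex's profit: π_V = (180 - 4Q)q_V - (80q_V + q_V²). Setting ∂π_V/∂q_V = 0: 100 - 10q_V - 4(q_X) = 0.
Xenon's profit: π_X = (180 - 4Q)q_X - (8q_X + q_X²). Setting ∂π_X/∂q_X = 0: 172 - 10q_X - 4(q_V) = 0.
So q_V = (100 - 4q_X)/10 and q_X = (172 - 4q_V)/10.
Solving the pair: q_V = 26/7, q_X = 110/7.
Total output Q = 26/7 + 110/7 = 136/7.

19.43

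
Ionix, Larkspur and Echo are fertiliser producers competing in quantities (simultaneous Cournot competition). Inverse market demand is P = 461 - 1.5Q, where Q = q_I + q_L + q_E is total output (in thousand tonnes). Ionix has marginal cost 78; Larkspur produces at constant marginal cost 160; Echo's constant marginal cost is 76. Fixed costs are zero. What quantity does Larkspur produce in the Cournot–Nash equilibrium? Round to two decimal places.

Ionix's profit: π_I = (461 - 1.5Q)q_I - (78q_I). Setting ∂π_I/∂q_I = 0: 383 - 3q_I - (3/2)(q_L + q_E) = 0.
Larkspur's profit: π_L = (461 - 1.5Q)q_L - (160q_L). Setting ∂π_L/∂q_L = 0: 301 - 3q_L - (3/2)(q_I + q_E) = 0.
Echo's first-order condition: 385 - 3q_E - (3/2)(q_I + q_L) = 0.
Adding the 3 conditions: 1069 − 3Q − 3Q = 0, i.e. Q = 1069/6.
Back-substituting: q_I = (383 − 1069/4)/(3/2) = 463/6, q_L = (301 − 1069/4)/(3/2) = 45/2, q_E = (385 − 1069/4)/(3/2) = 157/2.

22.50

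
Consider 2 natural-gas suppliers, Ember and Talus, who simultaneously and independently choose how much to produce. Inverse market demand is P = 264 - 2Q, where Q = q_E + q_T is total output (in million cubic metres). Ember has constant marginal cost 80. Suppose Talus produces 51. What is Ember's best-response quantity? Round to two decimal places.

With the rival's output fixed at 51, Ember's profit is π_E = (264 - 2·51 - 2q_E)q_E - (80q_E) = (162 - 2q_E)q_E - (80q_E).
∂π_E/∂q_E = 82 - 4q_E = 0, so q_E = 41/2.

20.50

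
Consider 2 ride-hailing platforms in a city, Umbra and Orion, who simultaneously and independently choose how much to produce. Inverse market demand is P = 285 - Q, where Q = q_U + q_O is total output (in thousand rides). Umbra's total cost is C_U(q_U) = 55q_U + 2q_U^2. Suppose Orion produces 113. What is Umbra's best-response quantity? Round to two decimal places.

With the rival's output fixed at 113, Umbra's profit is π_U = (285 - 113 - q_U)q_U - (55q_U + 2q_U²) = (172 - q_U)q_U - (55q_U + 2q_U²).
∂π_U/∂q_U = 117 - 6q_U = 0, so q_U = 39/2.

19.50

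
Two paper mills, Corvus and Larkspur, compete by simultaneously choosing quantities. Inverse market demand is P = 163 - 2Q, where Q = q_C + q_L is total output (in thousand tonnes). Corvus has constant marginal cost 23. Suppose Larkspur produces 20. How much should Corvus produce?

25

With the rival's output fixed at 20, Corvus's profit is π_C = (163 - 2·20 - 2q_C)q_C - (23q_C) = (123 - 2q_C)q_C - (23q_C).
∂π_C/∂q_C = 100 - 4q_C = 0, so q_C = 25.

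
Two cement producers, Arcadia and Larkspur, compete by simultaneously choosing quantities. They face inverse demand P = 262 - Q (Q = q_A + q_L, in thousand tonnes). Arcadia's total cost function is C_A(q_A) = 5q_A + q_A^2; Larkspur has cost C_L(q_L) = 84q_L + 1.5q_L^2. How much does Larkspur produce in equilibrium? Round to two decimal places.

Arcadia's profit: π_A = (262 - Q)q_A - (5q_A + q_A²). Setting ∂π_A/∂q_A = 0: 257 - 4q_A - (q_L) = 0.
Larkspur's profit: π_L = (262 - Q)q_L - (84q_L + (3/2)q_L²). Setting ∂π_L/∂q_L = 0: 178 - 5q_L - (q_A) = 0.
So q_A = (257 - q_L)/4 and q_L = (178 - q_A)/5.
Solving the pair: q_A = 1107/19, q_L = 455/19.

23.95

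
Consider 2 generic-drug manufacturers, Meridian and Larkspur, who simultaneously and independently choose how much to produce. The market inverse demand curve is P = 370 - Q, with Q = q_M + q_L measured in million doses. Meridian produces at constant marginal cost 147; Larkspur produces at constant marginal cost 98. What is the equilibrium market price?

205

Meridian's profit: π_M = (370 - Q)q_M - (147q_M). Setting ∂π_M/∂q_M = 0: 223 - 2q_M - (q_L) = 0.
Larkspur's first-order condition: 272 - 2q_L - (q_M) = 0.
Rearranging gives the reaction functions q_M = (223 - q_L)/2 and q_L = (272 - q_M)/2.
Substituting one into the other gives q_M = 58 and q_L = 107.
Total output Q = 165, so price P = 370 - 165 = 205.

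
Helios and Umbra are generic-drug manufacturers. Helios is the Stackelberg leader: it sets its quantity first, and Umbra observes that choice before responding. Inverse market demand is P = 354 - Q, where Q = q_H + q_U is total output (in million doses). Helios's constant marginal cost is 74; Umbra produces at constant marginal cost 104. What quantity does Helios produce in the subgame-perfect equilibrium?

Solve by backward induction. Given q_H, the follower Umbra maximises π_U = (354 - q_H - q_U)q_U - 104q_U.
Follower FOC: 250 - q_H - 2q_U = 0, so q_U(q_H) = (250 - q_H)/2.
The leader anticipates this reaction. Substituting into P = 354 - Q gives P = 229 - (1/2)q_H, so π_H = (229 - (1/2)q_H)q_H - 74q_H.
The leader's first-order condition 155 - q_H = 0 yields q_H = 155.
Then q_U = (250 - 155)/2 = 95/2.

155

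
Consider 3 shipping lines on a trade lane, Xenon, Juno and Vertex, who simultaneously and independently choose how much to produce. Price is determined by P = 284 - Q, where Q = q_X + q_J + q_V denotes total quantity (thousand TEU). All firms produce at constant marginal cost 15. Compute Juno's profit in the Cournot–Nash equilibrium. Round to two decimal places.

4522.56

Each firm earns π_i = (284 - Q)q_i - 15q_i.
Setting ∂π_i/∂q_i = 0 with rivals' quantities fixed: 269 - 2q_i - Σ_{j≠i} q_j = 0.
With identical firms every q_j equals q_i, so Σ_{j≠i} q_j = 2q_i and 269 = 4q_i, giving q_i = 269/4.
Price P = 284 - 807/4 = 329/4.
Juno's profit: (329/4 - 15)·(269/4) = 4522.5625.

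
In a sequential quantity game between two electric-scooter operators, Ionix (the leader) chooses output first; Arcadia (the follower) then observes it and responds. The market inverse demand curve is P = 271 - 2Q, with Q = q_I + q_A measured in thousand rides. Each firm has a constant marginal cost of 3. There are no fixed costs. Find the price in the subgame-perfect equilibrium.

Solve by backward induction. Given q_I, the follower Arcadia maximises π_A = (271 - 2q_I - 2q_A)q_A - 3q_A.
Follower FOC: 268 - 2q_I - 4q_A = 0, so q_A(q_I) = (268 - 2q_I)/4.
The leader anticipates this reaction. Substituting into P = 271 - 2Q gives P = 137 - q_I, so π_I = (137 - q_I)q_I - 3q_I.
The leader's first-order condition 134 - 2q_I = 0 yields q_I = 67.
Then q_A = (268 - 2·67)/4 = 67/2.
Total output Q = 201/2, so price P = 271 - 2·(201/2) = 70.

70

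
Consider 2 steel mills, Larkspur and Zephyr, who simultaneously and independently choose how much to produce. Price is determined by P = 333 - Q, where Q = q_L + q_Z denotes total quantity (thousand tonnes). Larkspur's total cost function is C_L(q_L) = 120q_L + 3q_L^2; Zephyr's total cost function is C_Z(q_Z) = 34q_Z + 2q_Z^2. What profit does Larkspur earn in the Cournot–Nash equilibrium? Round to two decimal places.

1735.52

Larkspur's profit: π_L = (333 - Q)q_L - (120q_L + 3q_L²). Setting ∂π_L/∂q_L = 0: 213 - 8q_L - (q_Z) = 0.
Zephyr's first-order condition: 299 - 6q_Z - (q_L) = 0.
So q_L = (213 - q_Z)/8 and q_Z = (299 - q_L)/6.
Solving the pair: q_L = 979/47, q_Z = 46.3617.
Price P = 333 - 67.1915 = 265.8085.
Larkspur's profit: 265.8085·(979/47) - 120·(979/47) - 3(979/47)² = 1735.5201.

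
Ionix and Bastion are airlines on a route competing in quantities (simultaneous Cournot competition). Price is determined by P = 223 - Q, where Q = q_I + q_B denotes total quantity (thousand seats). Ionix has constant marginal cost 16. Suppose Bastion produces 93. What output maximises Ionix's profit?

With the rival's output fixed at 93, Ionix's profit is π_I = (223 - 93 - q_I)q_I - (16q_I) = (130 - q_I)q_I - (16q_I).
∂π_I/∂q_I = 114 - 2q_I = 0, so q_I = 57.

57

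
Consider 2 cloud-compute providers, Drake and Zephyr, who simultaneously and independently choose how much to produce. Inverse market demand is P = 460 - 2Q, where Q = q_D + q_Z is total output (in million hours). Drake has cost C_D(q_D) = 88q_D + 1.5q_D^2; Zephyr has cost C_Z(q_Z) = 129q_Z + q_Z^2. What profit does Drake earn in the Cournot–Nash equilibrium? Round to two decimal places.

Drake's profit: π_D = (460 - 2Q)q_D - (88q_D + (3/2)q_D²). Setting ∂π_D/∂q_D = 0: 372 - 7q_D - 2(q_Z) = 0.
Zephyr's first-order condition: 331 - 6q_Z - 2(q_D) = 0.
Rearranging gives the reaction functions q_D = (372 - 2q_Z)/7 and q_Z = (331 - 2q_D)/6.
Solving the pair: q_D = 785/19, q_Z = 1573/38.
Price P = 460 - 2·82.7105 = 294.5789.
Drake's profit: 294.5789·(785/19) - 88·(785/19) - (3/2)(785/19)² = 5974.4806.

5974.48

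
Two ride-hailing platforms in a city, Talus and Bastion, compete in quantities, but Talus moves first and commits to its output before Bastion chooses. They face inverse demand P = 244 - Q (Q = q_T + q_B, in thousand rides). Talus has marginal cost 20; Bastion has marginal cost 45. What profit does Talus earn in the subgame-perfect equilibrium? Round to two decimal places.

7750.13

Solve by backward induction. Given q_T, the follower Bastion maximises π_B = (244 - q_T - q_B)q_B - 45q_B.
Follower FOC: 199 - q_T - 2q_B = 0, so q_B(q_T) = (199 - q_T)/2.
The leader anticipates this reaction. Substituting into P = 244 - Q gives P = 289/2 - (1/2)q_T, so π_T = (289/2 - (1/2)q_T)q_T - 20q_T.
The leader's first-order condition 249/2 - q_T = 0 yields q_T = 249/2.
Then q_B = (199 - 249/2)/2 = 149/4.
Price P = 244 - 647/4 = 329/4.
Talus's profit: (329/4 - 20)·(249/2) = 7750.1250.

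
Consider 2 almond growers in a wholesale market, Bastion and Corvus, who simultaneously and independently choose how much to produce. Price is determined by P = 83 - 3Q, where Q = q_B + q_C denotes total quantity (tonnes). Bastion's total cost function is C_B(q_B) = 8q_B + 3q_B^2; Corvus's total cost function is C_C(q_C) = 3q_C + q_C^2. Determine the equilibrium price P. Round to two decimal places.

45.24

Bastion's profit: π_B = (83 - 3Q)q_B - (8q_B + 3q_B²). Setting ∂π_B/∂q_B = 0: 75 - 12q_B - 3(q_C) = 0.
Corvus's first-order condition: 80 - 8q_C - 3(q_B) = 0.
Best responses: q_B = (75 - 3q_C)/12, q_C = (80 - 3q_B)/8.
Solving the pair: q_B = 120/29, q_C = 245/29.
Total output Q = 365/29, so price P = 83 - 3·(365/29) = 1312/29.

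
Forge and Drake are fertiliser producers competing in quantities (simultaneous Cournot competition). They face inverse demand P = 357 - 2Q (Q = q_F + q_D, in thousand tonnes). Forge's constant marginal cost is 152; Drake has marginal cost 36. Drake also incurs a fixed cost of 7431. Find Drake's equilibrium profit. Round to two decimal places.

Forge's profit: π_F = (357 - 2Q)q_F - (152q_F). Setting ∂π_F/∂q_F = 0: 205 - 4q_F - 2(q_D) = 0.
Drake's first-order condition: 321 - 4q_D - 2(q_F) = 0.
So q_F = (205 - 2q_D)/4 and q_D = (321 - 2q_F)/4.
Solving the pair: q_F = 89/6, q_D = 437/6.
Price P = 357 - 2·(263/3) = 545/3.
Drake's profit: (545/3 - 36)·(437/6) - 7431 = 3178.3889.

3178.39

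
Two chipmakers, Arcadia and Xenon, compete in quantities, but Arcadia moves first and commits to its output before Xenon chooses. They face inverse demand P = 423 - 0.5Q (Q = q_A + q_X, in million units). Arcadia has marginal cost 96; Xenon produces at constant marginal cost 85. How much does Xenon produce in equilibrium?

The follower Xenon best-responds to any q_A: π_X = (423 - 0.5Q)q_X - 85q_X.
Follower FOC: 338 - (1/2)q_A - q_X = 0, so q_X(q_A) = (338 - (1/2)q_A).
Arcadia substitutes q_X(q_A) into its own profit: π_A = q_A(423 - (1/2)q_A - (338 - (1/2)q_A)/2) - 96q_A = (254 - (1/4)q_A)q_A - 96q_A.
Maximising: ∂π_A/∂q_A = 158 - (1/2)q_A = 0, giving q_A = 316.
Then q_X = (338 - (1/2)·316) = 180.

180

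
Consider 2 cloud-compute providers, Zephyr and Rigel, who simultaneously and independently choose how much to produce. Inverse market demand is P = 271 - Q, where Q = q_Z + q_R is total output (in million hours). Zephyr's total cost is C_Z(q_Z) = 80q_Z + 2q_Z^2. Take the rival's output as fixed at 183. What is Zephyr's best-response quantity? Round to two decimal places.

With the rival's output fixed at 183, Zephyr's profit is π_Z = (271 - 183 - q_Z)q_Z - (80q_Z + 2q_Z²) = (88 - q_Z)q_Z - (80q_Z + 2q_Z²).
∂π_Z/∂q_Z = 8 - 6q_Z = 0, so q_Z = 4/3.

1.33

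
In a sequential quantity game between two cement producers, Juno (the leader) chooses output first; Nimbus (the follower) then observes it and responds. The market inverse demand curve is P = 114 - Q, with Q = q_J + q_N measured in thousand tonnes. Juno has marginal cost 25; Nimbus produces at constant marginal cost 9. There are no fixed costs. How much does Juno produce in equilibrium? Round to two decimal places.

36.50

The follower Nimbus best-responds to any q_J: π_N = (114 - Q)q_N - 9q_N.
Follower FOC: 105 - q_J - 2q_N = 0, so q_N(q_J) = (105 - q_J)/2.
The leader anticipates this reaction. Substituting into P = 114 - Q gives P = 123/2 - (1/2)q_J, so π_J = (123/2 - (1/2)q_J)q_J - 25q_J.
The leader's first-order condition 73/2 - q_J = 0 yields q_J = 73/2.
Then q_N = (105 - 73/2)/2 = 137/4.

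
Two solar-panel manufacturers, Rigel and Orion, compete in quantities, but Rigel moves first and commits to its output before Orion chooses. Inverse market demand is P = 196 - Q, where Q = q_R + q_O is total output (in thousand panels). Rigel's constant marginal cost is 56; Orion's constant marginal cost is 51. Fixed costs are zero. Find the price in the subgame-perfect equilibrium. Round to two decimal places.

89.75

The follower Orion best-responds to any q_R: π_O = (196 - Q)q_O - 51q_O.
∂π_O/∂q_O = 145 - q_R - 2q_O = 0 gives the reaction function q_O = (145 - q_R)/2.
Rigel substitutes q_O(q_R) into its own profit: π_R = q_R(196 - q_R - (145 - q_R)/2) - 56q_R = (247/2 - (1/2)q_R)q_R - 56q_R.
The leader's first-order condition 135/2 - q_R = 0 yields q_R = 135/2.
Then q_O = (145 - 135/2)/2 = 155/4.
Total output Q = 425/4, so price P = 196 - 425/4 = 359/4.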